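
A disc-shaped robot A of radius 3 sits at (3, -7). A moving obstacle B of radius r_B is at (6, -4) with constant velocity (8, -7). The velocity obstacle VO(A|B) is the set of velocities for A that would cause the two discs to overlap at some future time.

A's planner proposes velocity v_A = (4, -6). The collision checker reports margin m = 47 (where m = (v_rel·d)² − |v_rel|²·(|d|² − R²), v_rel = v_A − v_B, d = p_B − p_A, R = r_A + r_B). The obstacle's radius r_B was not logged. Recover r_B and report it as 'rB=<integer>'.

m = 47
d = (3, 3);  v_rel = (-4, 1),  |v_rel|² = 17
v_rel×d = (-4)·(3) − (1)·(3) = -15
since m = R²·17 − (-15)²:  R² = (225 + 47) / 17 = 16
R = √16 = 4  ⇒  r_B = 4 − 3 = 1

rB=1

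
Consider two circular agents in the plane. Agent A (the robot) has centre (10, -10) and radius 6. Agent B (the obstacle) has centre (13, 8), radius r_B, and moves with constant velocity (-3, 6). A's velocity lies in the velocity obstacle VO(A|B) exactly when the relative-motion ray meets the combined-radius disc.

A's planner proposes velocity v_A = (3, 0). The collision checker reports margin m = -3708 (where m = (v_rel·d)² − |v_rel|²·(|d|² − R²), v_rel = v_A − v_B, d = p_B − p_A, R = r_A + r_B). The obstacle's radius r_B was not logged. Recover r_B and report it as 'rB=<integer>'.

m = -3708
d = (3, 18);  v_rel = (6, -6),  |v_rel|² = 72
v_rel×d = (6)·(18) − (-6)·(3) = 126
since m = R²·72 − 126²:  R² = (15876 + -3708) / 72 = 169
R = √169 = 13  ⇒  r_B = 13 − 6 = 7

rB=7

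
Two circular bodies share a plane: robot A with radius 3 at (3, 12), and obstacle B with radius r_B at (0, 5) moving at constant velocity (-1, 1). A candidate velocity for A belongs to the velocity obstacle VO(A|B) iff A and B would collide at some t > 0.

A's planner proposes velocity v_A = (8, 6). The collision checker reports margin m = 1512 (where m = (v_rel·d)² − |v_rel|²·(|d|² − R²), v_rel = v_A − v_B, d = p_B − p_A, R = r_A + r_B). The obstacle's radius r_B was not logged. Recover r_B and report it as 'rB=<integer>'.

m = 1512
d = (-3, -7);  v_rel = (9, 5),  |v_rel|² = 106
v_rel×d = (9)·(-7) − (5)·(-3) = -48
since m = R²·106 − (-48)²:  R² = (2304 + 1512) / 106 = 36
R = √36 = 6  ⇒  r_B = 6 − 3 = 3

rB=3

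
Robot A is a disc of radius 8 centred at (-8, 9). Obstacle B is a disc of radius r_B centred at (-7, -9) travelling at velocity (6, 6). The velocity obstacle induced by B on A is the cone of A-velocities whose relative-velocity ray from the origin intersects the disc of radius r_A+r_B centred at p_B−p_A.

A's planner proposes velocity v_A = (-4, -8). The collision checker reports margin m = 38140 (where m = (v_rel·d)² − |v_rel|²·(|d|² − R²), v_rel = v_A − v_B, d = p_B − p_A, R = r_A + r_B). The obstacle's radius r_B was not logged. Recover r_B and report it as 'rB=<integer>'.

m = 38140
d = (1, -18);  v_rel = (-10, -14),  |v_rel|² = 296
v_rel×d = (-10)·(-18) − (-14)·(1) = 194
since m = R²·296 − 194²:  R² = (37636 + 38140) / 296 = 256
R = √256 = 16  ⇒  r_B = 16 − 8 = 8

rB=8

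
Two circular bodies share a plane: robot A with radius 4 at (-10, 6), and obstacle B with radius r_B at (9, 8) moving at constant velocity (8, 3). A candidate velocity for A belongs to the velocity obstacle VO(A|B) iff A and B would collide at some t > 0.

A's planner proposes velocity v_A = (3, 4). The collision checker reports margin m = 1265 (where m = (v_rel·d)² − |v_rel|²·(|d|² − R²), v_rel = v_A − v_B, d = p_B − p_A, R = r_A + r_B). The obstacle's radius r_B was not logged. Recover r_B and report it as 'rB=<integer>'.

m = 1265
d = (19, 2);  v_rel = (-5, 1),  |v_rel|² = 26
v_rel×d = (-5)·(2) − (1)·(19) = -29
since m = R²·26 − (-29)²:  R² = (841 + 1265) / 26 = 81
R = √81 = 9  ⇒  r_B = 9 − 4 = 5

rB=5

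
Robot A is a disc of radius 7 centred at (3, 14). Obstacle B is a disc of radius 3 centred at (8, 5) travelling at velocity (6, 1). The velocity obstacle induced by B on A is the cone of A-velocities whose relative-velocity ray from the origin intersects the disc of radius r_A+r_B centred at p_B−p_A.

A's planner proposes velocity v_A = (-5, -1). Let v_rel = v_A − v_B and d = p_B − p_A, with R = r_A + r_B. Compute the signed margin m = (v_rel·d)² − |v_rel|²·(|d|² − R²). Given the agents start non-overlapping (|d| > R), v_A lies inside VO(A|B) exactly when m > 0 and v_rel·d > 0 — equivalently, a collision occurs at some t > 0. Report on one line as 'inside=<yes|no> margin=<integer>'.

d = (5, -9),  |d|² = 106;  R = 7+3 = 10,  c = 106−10² = 6
v_rel = (-11, -2),  |v_rel|² = 125;  v_rel·d = (-11)·(5) + (-2)·(-9) = -37
125·t² + 74·t + 6 = 0  ⇒  m = (-37)² − 125·6 = 619
m = 619 > 0,  v_rel·d = -37 < 0  ⇒  outside

inside=no margin=619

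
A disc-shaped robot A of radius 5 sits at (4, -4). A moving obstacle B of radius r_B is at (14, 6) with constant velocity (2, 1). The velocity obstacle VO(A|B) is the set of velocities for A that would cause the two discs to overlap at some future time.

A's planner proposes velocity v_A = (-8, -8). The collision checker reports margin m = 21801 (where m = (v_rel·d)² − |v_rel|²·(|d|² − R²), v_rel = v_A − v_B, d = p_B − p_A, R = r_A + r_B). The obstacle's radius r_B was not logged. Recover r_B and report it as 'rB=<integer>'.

m = 21801
d = (10, 10);  v_rel = (-10, -9),  |v_rel|² = 181
v_rel×d = (-10)·(10) − (-9)·(10) = -10
since m = R²·181 − (-10)²:  R² = (100 + 21801) / 181 = 121
R = √121 = 11  ⇒  r_B = 11 − 5 = 6

rB=6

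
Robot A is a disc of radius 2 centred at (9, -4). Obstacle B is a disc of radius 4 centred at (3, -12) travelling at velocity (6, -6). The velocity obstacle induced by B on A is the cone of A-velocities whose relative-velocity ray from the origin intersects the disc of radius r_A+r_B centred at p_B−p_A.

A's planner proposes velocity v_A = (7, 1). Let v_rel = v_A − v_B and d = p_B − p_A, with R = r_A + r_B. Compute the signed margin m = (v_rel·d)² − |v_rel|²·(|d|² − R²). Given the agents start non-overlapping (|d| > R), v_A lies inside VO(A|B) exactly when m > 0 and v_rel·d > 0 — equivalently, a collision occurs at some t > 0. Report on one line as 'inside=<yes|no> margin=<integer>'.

d = (-6, -8),  |d|² = 100;  R = 2+4 = 6,  c = 100−6² = 64
v_rel = (1, 7),  |v_rel|² = 50;  v_rel·d = (1)·(-6) + (7)·(-8) = -62
50·t² + 124·t + 64 = 0  ⇒  m = (-62)² − 50·64 = 644
m = 644 > 0,  v_rel·d = -62 < 0  ⇒  outside

inside=no margin=644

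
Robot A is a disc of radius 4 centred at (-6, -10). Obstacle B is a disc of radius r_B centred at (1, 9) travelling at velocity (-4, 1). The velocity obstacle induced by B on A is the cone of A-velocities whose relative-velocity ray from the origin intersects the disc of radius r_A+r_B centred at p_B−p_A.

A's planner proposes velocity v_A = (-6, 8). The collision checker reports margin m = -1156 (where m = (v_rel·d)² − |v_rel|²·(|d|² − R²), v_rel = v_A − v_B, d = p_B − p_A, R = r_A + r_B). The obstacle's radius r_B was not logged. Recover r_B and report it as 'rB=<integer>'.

m = -1156
d = (7, 19);  v_rel = (-2, 7),  |v_rel|² = 53
v_rel×d = (-2)·(19) − (7)·(7) = -87
since m = R²·53 − (-87)²:  R² = (7569 + -1156) / 53 = 121
R = √121 = 11  ⇒  r_B = 11 − 4 = 7

rB=7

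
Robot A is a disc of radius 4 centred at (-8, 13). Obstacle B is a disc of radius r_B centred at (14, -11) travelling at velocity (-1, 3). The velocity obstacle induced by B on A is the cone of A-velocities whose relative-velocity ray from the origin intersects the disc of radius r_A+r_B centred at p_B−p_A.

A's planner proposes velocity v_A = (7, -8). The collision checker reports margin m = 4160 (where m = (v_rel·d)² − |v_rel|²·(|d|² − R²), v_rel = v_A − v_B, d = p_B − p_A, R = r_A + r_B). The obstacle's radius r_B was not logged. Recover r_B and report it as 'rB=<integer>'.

m = 4160
d = (22, -24);  v_rel = (8, -11),  |v_rel|² = 185
v_rel×d = (8)·(-24) − (-11)·(22) = 50
since m = R²·185 − 50²:  R² = (2500 + 4160) / 185 = 36
R = √36 = 6  ⇒  r_B = 6 − 4 = 2

rB=2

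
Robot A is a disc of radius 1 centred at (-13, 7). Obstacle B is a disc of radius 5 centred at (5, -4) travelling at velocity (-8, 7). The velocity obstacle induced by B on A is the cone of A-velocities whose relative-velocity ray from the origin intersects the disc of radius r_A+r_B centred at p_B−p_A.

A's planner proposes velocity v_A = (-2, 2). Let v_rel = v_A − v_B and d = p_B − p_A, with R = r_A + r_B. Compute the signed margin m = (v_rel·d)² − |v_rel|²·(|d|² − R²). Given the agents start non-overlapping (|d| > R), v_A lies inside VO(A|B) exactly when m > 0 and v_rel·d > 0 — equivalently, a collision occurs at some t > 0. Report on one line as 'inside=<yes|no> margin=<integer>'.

d = (18, -11),  |d|² = 445;  R = 1+5 = 6,  c = 445−6² = 409
v_rel = (6, -5),  |v_rel|² = 61;  v_rel·d = (6)·(18) + (-5)·(-11) = 163
61·t² − 326·t + 409 = 0  ⇒  m = 163² − 61·409 = 1620
m = 1620 > 0,  v_rel·d = 163 > 0  ⇒  inside

inside=yes margin=1620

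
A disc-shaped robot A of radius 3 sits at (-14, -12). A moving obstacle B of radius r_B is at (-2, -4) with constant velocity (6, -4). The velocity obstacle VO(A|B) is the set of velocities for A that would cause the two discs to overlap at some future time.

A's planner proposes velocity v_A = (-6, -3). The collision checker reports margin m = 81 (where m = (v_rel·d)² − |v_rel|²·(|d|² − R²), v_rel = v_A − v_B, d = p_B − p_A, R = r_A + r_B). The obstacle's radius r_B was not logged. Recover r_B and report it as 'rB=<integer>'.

m = 81
d = (12, 8);  v_rel = (-12, 1),  |v_rel|² = 145
v_rel×d = (-12)·(8) − (1)·(12) = -108
since m = R²·145 − (-108)²:  R² = (11664 + 81) / 145 = 81
R = √81 = 9  ⇒  r_B = 9 − 3 = 6

rB=6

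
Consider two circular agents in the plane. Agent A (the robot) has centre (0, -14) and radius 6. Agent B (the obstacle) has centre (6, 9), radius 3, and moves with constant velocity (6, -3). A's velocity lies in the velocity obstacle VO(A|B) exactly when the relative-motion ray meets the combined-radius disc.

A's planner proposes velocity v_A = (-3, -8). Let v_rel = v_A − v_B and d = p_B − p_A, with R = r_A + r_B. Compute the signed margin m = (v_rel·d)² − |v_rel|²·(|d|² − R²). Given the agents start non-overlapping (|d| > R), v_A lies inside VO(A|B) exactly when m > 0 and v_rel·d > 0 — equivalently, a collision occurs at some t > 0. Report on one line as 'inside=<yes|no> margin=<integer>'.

d = (6, 23),  |d|² = 565;  R = 6+3 = 9,  c = 565−9² = 484
v_rel = (-9, -5),  |v_rel|² = 106;  v_rel·d = (-9)·(6) + (-5)·(23) = -169
106·t² + 338·t + 484 = 0  ⇒  m = (-169)² − 106·484 = -22743
m = -22743 < 0,  v_rel·d = -169 < 0  ⇒  outside

inside=no margin=-22743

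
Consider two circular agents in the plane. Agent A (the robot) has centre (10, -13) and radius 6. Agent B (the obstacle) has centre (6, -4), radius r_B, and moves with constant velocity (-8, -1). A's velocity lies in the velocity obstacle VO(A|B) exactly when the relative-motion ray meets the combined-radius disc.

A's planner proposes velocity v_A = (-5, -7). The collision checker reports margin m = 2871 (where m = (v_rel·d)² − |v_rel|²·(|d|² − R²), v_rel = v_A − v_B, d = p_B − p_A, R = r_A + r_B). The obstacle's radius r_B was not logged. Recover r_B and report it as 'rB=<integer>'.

m = 2871
d = (-4, 9);  v_rel = (3, -6),  |v_rel|² = 45
v_rel×d = (3)·(9) − (-6)·(-4) = 3
since m = R²·45 − 3²:  R² = (9 + 2871) / 45 = 64
R = √64 = 8  ⇒  r_B = 8 − 6 = 2

rB=2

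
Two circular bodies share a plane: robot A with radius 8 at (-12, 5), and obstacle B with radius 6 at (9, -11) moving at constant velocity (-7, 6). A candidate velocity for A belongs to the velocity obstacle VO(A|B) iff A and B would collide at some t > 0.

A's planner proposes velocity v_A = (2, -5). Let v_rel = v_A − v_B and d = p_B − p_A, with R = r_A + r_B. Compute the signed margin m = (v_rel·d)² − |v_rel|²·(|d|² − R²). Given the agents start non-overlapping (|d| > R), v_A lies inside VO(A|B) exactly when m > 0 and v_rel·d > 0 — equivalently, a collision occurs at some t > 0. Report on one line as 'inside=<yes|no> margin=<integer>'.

d = (21, -16),  |d|² = 697;  R = 8+6 = 14,  c = 697−14² = 501
v_rel = (9, -11),  |v_rel|² = 202;  v_rel·d = (9)·(21) + (-11)·(-16) = 365
202·t² − 730·t + 501 = 0  ⇒  m = 365² − 202·501 = 32023
m = 32023 > 0,  v_rel·d = 365 > 0  ⇒  inside

inside=yes margin=32023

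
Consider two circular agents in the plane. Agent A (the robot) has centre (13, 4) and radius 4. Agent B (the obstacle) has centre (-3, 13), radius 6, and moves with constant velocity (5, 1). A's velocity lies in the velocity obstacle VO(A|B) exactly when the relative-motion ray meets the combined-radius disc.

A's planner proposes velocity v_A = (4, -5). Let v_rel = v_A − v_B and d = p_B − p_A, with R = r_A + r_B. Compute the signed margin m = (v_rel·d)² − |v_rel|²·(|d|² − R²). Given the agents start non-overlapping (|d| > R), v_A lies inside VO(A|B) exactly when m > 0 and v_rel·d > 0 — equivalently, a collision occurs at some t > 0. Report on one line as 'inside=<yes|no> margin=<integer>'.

d = (-16, 9),  |d|² = 337;  R = 4+6 = 10,  c = 337−10² = 237
v_rel = (-1, -6),  |v_rel|² = 37;  v_rel·d = (-1)·(-16) + (-6)·(9) = -38
37·t² + 76·t + 237 = 0  ⇒  m = (-38)² − 37·237 = -7325
m = -7325 < 0,  v_rel·d = -38 < 0  ⇒  outside

inside=no margin=-7325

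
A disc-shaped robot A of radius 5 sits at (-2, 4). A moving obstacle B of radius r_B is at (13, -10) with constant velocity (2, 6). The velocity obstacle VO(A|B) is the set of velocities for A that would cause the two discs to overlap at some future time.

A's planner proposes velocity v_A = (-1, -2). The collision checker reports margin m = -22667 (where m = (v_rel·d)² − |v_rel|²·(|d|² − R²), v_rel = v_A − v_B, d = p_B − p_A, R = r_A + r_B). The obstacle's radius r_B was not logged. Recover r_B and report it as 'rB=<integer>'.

m = -22667
d = (15, -14);  v_rel = (-3, -8),  |v_rel|² = 73
v_rel×d = (-3)·(-14) − (-8)·(15) = 162
since m = R²·73 − 162²:  R² = (26244 + -22667) / 73 = 49
R = √49 = 7  ⇒  r_B = 7 − 5 = 2

rB=2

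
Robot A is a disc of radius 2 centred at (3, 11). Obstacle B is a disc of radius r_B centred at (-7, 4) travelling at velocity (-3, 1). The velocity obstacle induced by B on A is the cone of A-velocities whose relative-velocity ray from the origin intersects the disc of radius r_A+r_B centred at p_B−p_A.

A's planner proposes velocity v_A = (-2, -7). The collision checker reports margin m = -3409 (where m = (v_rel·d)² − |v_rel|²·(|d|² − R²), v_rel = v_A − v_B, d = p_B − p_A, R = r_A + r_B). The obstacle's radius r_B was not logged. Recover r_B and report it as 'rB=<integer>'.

m = -3409
d = (-10, -7);  v_rel = (1, -8),  |v_rel|² = 65
v_rel×d = (1)·(-7) − (-8)·(-10) = -87
since m = R²·65 − (-87)²:  R² = (7569 + -3409) / 65 = 64
R = √64 = 8  ⇒  r_B = 8 − 2 = 6

rB=6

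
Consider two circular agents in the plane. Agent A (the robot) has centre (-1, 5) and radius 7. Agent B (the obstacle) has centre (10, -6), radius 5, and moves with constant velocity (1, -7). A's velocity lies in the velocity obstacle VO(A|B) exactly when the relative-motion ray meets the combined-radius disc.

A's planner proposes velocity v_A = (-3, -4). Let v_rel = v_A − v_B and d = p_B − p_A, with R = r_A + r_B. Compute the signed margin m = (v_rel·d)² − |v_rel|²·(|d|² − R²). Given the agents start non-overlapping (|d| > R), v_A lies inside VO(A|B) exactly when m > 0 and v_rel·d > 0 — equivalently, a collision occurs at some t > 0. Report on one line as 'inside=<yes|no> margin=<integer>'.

d = (11, -11),  |d|² = 242;  R = 7+5 = 12,  c = 242−12² = 98
v_rel = (-4, 3),  |v_rel|² = 25;  v_rel·d = (-4)·(11) + (3)·(-11) = -77
25·t² + 154·t + 98 = 0  ⇒  m = (-77)² − 25·98 = 3479
m = 3479 > 0,  v_rel·d = -77 < 0  ⇒  outside

inside=no margin=3479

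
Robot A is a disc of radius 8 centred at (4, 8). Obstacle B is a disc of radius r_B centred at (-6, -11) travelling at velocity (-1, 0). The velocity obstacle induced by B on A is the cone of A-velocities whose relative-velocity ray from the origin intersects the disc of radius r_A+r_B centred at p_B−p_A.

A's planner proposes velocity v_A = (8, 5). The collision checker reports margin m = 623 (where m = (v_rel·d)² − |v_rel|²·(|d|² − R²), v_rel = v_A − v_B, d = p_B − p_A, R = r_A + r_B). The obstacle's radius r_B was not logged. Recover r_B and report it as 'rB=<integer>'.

m = 623
d = (-10, -19);  v_rel = (9, 5),  |v_rel|² = 106
v_rel×d = (9)·(-19) − (5)·(-10) = -121
since m = R²·106 − (-121)²:  R² = (14641 + 623) / 106 = 144
R = √144 = 12  ⇒  r_B = 12 − 8 = 4

rB=4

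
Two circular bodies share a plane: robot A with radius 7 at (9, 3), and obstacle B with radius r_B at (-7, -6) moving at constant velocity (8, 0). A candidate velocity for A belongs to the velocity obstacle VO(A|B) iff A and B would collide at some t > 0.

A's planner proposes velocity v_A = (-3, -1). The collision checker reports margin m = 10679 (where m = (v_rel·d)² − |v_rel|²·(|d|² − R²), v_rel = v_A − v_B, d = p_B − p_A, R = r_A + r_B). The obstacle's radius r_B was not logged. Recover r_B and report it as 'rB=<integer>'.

m = 10679
d = (-16, -9);  v_rel = (-11, -1),  |v_rel|² = 122
v_rel×d = (-11)·(-9) − (-1)·(-16) = 83
since m = R²·122 − 83²:  R² = (6889 + 10679) / 122 = 144
R = √144 = 12  ⇒  r_B = 12 − 7 = 5

rB=5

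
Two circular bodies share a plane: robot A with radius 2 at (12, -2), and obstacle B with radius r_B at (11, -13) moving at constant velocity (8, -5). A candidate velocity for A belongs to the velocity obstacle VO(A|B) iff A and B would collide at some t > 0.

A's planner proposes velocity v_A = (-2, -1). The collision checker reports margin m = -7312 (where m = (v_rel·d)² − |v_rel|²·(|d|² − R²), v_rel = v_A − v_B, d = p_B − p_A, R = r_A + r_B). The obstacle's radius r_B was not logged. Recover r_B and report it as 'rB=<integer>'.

m = -7312
d = (-1, -11);  v_rel = (-10, 4),  |v_rel|² = 116
v_rel×d = (-10)·(-11) − (4)·(-1) = 114
since m = R²·116 − 114²:  R² = (12996 + -7312) / 116 = 49
R = √49 = 7  ⇒  r_B = 7 − 2 = 5

rB=5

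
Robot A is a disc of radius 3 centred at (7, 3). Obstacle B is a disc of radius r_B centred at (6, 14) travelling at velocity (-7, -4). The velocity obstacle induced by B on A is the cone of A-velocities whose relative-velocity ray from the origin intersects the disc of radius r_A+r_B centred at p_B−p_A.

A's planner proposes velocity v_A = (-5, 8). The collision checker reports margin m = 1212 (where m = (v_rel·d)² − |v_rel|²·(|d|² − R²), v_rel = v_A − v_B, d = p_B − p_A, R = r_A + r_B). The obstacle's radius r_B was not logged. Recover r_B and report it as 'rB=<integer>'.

m = 1212
d = (-1, 11);  v_rel = (2, 12),  |v_rel|² = 148
v_rel×d = (2)·(11) − (12)·(-1) = 34
since m = R²·148 − 34²:  R² = (1156 + 1212) / 148 = 16
R = √16 = 4  ⇒  r_B = 4 − 3 = 1

rB=1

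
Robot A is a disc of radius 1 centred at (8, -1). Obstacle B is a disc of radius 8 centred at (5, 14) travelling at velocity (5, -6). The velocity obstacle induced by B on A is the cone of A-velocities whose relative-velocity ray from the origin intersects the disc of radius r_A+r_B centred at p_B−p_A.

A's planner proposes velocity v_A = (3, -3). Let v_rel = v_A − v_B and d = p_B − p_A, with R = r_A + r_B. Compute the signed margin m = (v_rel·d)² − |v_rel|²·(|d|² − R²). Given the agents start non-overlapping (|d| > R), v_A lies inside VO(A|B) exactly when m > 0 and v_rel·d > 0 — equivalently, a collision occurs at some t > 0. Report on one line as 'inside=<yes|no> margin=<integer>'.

d = (-3, 15),  |d|² = 234;  R = 1+8 = 9,  c = 234−9² = 153
v_rel = (-2, 3),  |v_rel|² = 13;  v_rel·d = (-2)·(-3) + (3)·(15) = 51
13·t² − 102·t + 153 = 0  ⇒  m = 51² − 13·153 = 612
m = 612 > 0,  v_rel·d = 51 > 0  ⇒  inside

inside=yes margin=612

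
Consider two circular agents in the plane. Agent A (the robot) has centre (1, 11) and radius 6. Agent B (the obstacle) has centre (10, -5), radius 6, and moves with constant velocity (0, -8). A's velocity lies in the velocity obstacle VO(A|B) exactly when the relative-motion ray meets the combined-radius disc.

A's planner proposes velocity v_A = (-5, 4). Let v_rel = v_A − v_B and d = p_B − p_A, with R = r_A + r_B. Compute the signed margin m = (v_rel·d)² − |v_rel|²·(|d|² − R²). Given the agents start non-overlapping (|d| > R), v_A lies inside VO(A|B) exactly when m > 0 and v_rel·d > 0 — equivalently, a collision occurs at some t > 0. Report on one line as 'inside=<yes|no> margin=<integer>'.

d = (9, -16),  |d|² = 337;  R = 6+6 = 12,  c = 337−12² = 193
v_rel = (-5, 12),  |v_rel|² = 169;  v_rel·d = (-5)·(9) + (12)·(-16) = -237
169·t² + 474·t + 193 = 0  ⇒  m = (-237)² − 169·193 = 23552
m = 23552 > 0,  v_rel·d = -237 < 0  ⇒  outside

inside=no margin=23552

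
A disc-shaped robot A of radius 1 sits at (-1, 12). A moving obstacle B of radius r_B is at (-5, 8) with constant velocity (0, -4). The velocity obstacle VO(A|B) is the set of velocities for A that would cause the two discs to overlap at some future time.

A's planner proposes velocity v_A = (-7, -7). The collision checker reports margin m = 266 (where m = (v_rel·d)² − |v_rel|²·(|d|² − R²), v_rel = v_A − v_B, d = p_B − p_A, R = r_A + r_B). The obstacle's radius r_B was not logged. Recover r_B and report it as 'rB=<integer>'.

m = 266
d = (-4, -4);  v_rel = (-7, -3),  |v_rel|² = 58
v_rel×d = (-7)·(-4) − (-3)·(-4) = 16
since m = R²·58 − 16²:  R² = (256 + 266) / 58 = 9
R = √9 = 3  ⇒  r_B = 3 − 1 = 2

rB=2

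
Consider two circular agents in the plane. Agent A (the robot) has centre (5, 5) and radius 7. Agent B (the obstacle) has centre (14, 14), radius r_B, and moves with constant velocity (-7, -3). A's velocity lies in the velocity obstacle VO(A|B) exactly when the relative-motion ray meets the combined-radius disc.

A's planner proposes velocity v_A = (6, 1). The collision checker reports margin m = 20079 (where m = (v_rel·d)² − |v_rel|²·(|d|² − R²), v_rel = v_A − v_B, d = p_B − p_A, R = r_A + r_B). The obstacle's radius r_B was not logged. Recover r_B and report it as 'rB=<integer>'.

m = 20079
d = (9, 9);  v_rel = (13, 4),  |v_rel|² = 185
v_rel×d = (13)·(9) − (4)·(9) = 81
since m = R²·185 − 81²:  R² = (6561 + 20079) / 185 = 144
R = √144 = 12  ⇒  r_B = 12 − 7 = 5

rB=5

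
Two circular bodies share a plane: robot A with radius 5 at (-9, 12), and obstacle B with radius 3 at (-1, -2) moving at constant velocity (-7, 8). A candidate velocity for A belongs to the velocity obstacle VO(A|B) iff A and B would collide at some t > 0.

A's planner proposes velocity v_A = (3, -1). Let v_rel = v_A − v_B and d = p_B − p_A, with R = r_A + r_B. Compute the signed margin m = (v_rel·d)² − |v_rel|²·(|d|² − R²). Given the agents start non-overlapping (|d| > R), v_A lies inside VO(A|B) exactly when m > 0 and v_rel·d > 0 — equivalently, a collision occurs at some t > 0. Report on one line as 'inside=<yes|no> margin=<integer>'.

d = (8, -14),  |d|² = 260;  R = 5+3 = 8,  c = 260−8² = 196
v_rel = (10, -9),  |v_rel|² = 181;  v_rel·d = (10)·(8) + (-9)·(-14) = 206
181·t² − 412·t + 196 = 0  ⇒  m = 206² − 181·196 = 6960
m = 6960 > 0,  v_rel·d = 206 > 0  ⇒  inside

inside=yes margin=6960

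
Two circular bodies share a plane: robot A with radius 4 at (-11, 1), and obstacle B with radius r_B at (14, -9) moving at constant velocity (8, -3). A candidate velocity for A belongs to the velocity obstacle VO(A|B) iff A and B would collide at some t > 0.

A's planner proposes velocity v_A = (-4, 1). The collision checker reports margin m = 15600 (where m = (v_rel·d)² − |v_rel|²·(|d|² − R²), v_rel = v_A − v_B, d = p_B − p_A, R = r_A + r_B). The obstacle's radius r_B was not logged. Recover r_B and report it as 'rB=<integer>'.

m = 15600
d = (25, -10);  v_rel = (-12, 4),  |v_rel|² = 160
v_rel×d = (-12)·(-10) − (4)·(25) = 20
since m = R²·160 − 20²:  R² = (400 + 15600) / 160 = 100
R = √100 = 10  ⇒  r_B = 10 − 4 = 6

rB=6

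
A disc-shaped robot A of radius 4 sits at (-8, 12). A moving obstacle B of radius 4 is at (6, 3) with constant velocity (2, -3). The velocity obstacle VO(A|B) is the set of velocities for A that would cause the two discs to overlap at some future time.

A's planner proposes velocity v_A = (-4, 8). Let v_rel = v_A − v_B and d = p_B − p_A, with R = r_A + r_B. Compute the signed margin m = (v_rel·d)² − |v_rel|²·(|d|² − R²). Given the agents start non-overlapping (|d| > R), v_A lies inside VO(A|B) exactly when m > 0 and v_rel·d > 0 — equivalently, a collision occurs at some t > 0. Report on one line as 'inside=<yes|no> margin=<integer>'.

d = (14, -9),  |d|² = 277;  R = 4+4 = 8,  c = 277−8² = 213
v_rel = (-6, 11),  |v_rel|² = 157;  v_rel·d = (-6)·(14) + (11)·(-9) = -183
157·t² + 366·t + 213 = 0  ⇒  m = (-183)² − 157·213 = 48
m = 48 > 0,  v_rel·d = -183 < 0  ⇒  outside

inside=no margin=48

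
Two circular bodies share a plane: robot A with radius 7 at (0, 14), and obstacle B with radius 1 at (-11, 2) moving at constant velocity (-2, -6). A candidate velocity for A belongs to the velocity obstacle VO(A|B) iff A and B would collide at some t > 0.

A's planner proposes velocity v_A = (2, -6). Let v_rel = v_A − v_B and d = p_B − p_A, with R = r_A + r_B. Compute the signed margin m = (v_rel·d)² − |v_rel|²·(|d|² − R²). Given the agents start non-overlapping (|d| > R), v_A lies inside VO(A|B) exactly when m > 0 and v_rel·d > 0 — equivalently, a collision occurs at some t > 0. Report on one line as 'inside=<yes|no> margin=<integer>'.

d = (-11, -12),  |d|² = 265;  R = 7+1 = 8,  c = 265−8² = 201
v_rel = (4, 0),  |v_rel|² = 16;  v_rel·d = (4)·(-11) + (0)·(-12) = -44
16·t² + 88·t + 201 = 0  ⇒  m = (-44)² − 16·201 = -1280
m = -1280 < 0,  v_rel·d = -44 < 0  ⇒  outside

inside=no margin=-1280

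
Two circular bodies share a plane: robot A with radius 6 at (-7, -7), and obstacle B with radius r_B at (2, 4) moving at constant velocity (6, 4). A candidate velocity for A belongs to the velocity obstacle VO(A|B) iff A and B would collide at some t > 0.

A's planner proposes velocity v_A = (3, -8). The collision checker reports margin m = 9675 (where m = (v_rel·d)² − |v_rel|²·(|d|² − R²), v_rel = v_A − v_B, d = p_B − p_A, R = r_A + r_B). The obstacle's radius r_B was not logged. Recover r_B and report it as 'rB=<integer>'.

m = 9675
d = (9, 11);  v_rel = (-3, -12),  |v_rel|² = 153
v_rel×d = (-3)·(11) − (-12)·(9) = 75
since m = R²·153 − 75²:  R² = (5625 + 9675) / 153 = 100
R = √100 = 10  ⇒  r_B = 10 − 6 = 4

rB=4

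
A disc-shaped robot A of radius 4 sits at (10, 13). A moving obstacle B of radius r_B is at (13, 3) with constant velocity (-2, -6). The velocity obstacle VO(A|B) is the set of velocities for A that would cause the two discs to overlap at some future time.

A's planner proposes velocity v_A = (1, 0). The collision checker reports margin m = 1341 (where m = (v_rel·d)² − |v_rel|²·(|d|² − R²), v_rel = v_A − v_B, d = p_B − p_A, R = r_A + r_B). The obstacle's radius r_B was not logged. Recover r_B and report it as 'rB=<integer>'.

m = 1341
d = (3, -10);  v_rel = (3, 6),  |v_rel|² = 45
v_rel×d = (3)·(-10) − (6)·(3) = -48
since m = R²·45 − (-48)²:  R² = (2304 + 1341) / 45 = 81
R = √81 = 9  ⇒  r_B = 9 − 4 = 5

rB=5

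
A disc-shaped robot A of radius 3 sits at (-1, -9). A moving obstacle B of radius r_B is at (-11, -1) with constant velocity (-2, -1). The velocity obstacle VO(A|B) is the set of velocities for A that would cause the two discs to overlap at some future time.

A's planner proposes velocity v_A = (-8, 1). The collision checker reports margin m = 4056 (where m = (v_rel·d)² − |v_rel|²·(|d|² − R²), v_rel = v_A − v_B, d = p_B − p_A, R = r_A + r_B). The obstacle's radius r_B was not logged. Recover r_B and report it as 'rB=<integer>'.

m = 4056
d = (-10, 8);  v_rel = (-6, 2),  |v_rel|² = 40
v_rel×d = (-6)·(8) − (2)·(-10) = -28
since m = R²·40 − (-28)²:  R² = (784 + 4056) / 40 = 121
R = √121 = 11  ⇒  r_B = 11 − 3 = 8

rB=8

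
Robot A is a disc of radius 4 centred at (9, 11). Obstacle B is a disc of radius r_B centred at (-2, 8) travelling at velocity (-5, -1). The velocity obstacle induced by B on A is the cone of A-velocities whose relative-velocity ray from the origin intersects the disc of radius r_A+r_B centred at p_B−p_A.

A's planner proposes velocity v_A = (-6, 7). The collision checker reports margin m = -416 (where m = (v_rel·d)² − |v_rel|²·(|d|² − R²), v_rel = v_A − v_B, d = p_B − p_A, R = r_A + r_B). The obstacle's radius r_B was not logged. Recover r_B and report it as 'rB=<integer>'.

m = -416
d = (-11, -3);  v_rel = (-1, 8),  |v_rel|² = 65
v_rel×d = (-1)·(-3) − (8)·(-11) = 91
since m = R²·65 − 91²:  R² = (8281 + -416) / 65 = 121
R = √121 = 11  ⇒  r_B = 11 − 4 = 7

rB=7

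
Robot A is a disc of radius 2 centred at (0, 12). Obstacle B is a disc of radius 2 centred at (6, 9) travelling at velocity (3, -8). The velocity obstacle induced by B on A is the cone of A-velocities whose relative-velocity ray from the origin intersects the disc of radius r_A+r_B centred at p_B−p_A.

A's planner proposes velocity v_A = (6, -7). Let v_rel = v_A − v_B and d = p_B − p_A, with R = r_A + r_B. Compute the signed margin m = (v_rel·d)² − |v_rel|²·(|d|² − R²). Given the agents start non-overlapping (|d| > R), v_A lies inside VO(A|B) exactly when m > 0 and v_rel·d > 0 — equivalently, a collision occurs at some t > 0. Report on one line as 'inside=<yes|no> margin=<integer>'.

d = (6, -3),  |d|² = 45;  R = 2+2 = 4,  c = 45−4² = 29
v_rel = (3, 1),  |v_rel|² = 10;  v_rel·d = (3)·(6) + (1)·(-3) = 15
10·t² − 30·t + 29 = 0  ⇒  m = 15² − 10·29 = -65
m = -65 < 0,  v_rel·d = 15 > 0  ⇒  outside

inside=no margin=-65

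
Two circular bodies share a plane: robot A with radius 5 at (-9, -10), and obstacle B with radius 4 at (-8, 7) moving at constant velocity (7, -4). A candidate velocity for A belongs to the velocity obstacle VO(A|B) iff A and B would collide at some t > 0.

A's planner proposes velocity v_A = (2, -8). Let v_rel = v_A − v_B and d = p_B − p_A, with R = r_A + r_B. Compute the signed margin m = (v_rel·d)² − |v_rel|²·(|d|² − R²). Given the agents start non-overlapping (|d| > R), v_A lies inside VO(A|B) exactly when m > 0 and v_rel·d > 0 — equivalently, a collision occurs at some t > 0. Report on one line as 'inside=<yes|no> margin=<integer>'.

d = (1, 17),  |d|² = 290;  R = 5+4 = 9,  c = 290−9² = 209
v_rel = (-5, -4),  |v_rel|² = 41;  v_rel·d = (-5)·(1) + (-4)·(17) = -73
41·t² + 146·t + 209 = 0  ⇒  m = (-73)² − 41·209 = -3240
m = -3240 < 0,  v_rel·d = -73 < 0  ⇒  outside

inside=no margin=-3240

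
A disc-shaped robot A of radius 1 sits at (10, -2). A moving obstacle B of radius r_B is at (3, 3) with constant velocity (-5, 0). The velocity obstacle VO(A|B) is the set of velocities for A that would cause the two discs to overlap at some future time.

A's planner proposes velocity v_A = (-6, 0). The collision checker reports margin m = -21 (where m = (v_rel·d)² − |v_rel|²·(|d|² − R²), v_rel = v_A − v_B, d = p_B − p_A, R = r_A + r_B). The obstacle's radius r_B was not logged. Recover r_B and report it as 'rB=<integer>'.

m = -21
d = (-7, 5);  v_rel = (-1, 0),  |v_rel|² = 1
v_rel×d = (-1)·(5) − (0)·(-7) = -5
since m = R²·1 − (-5)²:  R² = (25 + -21) / 1 = 4
R = √4 = 2  ⇒  r_B = 2 − 1 = 1

rB=1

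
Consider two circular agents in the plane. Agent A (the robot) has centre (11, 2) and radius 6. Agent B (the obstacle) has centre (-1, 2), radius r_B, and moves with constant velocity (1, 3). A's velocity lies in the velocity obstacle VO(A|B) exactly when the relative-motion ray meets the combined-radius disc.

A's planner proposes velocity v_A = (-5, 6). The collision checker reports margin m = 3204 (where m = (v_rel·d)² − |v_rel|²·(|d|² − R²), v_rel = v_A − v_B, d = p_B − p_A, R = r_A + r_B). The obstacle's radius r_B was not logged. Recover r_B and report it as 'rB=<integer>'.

m = 3204
d = (-12, 0);  v_rel = (-6, 3),  |v_rel|² = 45
v_rel×d = (-6)·(0) − (3)·(-12) = 36
since m = R²·45 − 36²:  R² = (1296 + 3204) / 45 = 100
R = √100 = 10  ⇒  r_B = 10 − 6 = 4

rB=4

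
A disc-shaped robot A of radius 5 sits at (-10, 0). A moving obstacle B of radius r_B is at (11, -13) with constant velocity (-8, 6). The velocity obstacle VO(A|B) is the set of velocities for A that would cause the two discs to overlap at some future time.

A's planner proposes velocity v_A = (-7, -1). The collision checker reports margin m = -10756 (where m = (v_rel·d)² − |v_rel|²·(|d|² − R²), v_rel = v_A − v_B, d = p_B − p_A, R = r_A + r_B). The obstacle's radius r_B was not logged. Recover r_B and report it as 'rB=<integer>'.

m = -10756
d = (21, -13);  v_rel = (1, -7),  |v_rel|² = 50
v_rel×d = (1)·(-13) − (-7)·(21) = 134
since m = R²·50 − 134²:  R² = (17956 + -10756) / 50 = 144
R = √144 = 12  ⇒  r_B = 12 − 5 = 7

rB=7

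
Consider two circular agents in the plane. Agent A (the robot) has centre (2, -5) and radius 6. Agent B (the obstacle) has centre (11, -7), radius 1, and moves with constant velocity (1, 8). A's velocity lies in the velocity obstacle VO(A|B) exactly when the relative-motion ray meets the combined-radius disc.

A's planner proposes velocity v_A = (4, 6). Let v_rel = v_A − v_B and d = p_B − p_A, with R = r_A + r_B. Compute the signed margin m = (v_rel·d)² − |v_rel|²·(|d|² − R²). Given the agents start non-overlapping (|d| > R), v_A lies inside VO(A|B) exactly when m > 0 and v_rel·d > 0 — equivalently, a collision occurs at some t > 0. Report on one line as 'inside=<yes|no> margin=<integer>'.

d = (9, -2),  |d|² = 85;  R = 6+1 = 7,  c = 85−7² = 36
v_rel = (3, -2),  |v_rel|² = 13;  v_rel·d = (3)·(9) + (-2)·(-2) = 31
13·t² − 62·t + 36 = 0  ⇒  m = 31² − 13·36 = 493
m = 493 > 0,  v_rel·d = 31 > 0  ⇒  inside

inside=yes margin=493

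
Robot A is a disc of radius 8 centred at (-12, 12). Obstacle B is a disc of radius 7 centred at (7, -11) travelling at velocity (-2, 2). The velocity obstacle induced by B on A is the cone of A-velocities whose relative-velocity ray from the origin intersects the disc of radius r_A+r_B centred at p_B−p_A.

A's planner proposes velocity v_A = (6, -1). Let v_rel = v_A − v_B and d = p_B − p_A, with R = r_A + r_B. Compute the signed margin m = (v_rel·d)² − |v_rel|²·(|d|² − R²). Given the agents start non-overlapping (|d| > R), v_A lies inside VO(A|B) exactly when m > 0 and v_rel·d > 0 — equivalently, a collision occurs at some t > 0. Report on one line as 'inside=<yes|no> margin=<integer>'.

d = (19, -23),  |d|² = 890;  R = 8+7 = 15,  c = 890−15² = 665
v_rel = (8, -3),  |v_rel|² = 73;  v_rel·d = (8)·(19) + (-3)·(-23) = 221
73·t² − 442·t + 665 = 0  ⇒  m = 221² − 73·665 = 296
m = 296 > 0,  v_rel·d = 221 > 0  ⇒  inside

inside=yes margin=296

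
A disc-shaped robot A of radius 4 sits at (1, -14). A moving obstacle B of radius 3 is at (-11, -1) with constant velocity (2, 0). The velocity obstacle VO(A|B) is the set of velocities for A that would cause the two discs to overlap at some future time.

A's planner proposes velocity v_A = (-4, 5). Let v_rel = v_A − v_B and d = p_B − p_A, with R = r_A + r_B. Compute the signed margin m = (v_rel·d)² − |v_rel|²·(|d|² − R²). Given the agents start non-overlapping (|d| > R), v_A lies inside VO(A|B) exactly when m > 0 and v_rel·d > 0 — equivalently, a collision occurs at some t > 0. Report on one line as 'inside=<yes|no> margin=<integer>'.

d = (-12, 13),  |d|² = 313;  R = 4+3 = 7,  c = 313−7² = 264
v_rel = (-6, 5),  |v_rel|² = 61;  v_rel·d = (-6)·(-12) + (5)·(13) = 137
61·t² − 274·t + 264 = 0  ⇒  m = 137² − 61·264 = 2665
m = 2665 > 0,  v_rel·d = 137 > 0  ⇒  inside

inside=yes margin=2665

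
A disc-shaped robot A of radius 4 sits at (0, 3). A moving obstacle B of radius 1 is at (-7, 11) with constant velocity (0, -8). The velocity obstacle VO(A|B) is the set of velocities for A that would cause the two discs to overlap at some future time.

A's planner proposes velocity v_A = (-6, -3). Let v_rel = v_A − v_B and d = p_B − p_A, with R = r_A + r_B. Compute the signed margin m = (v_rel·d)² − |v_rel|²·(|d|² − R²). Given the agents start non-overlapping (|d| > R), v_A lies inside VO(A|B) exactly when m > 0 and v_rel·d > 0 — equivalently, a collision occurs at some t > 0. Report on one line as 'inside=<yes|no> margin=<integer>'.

d = (-7, 8),  |d|² = 113;  R = 4+1 = 5,  c = 113−5² = 88
v_rel = (-6, 5),  |v_rel|² = 61;  v_rel·d = (-6)·(-7) + (5)·(8) = 82
61·t² − 164·t + 88 = 0  ⇒  m = 82² − 61·88 = 1356
m = 1356 > 0,  v_rel·d = 82 > 0  ⇒  inside

inside=yes margin=1356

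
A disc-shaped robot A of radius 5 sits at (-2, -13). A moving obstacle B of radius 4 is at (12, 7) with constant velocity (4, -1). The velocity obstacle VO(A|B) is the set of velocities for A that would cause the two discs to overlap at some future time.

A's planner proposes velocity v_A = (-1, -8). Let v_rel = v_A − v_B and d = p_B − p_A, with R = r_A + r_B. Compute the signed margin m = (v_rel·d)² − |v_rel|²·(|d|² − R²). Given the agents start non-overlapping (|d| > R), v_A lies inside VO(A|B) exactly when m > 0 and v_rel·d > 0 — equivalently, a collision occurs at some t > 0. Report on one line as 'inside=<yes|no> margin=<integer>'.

d = (14, 20),  |d|² = 596;  R = 5+4 = 9,  c = 596−9² = 515
v_rel = (-5, -7),  |v_rel|² = 74;  v_rel·d = (-5)·(14) + (-7)·(20) = -210
74·t² + 420·t + 515 = 0  ⇒  m = (-210)² − 74·515 = 5990
m = 5990 > 0,  v_rel·d = -210 < 0  ⇒  outside

inside=no margin=5990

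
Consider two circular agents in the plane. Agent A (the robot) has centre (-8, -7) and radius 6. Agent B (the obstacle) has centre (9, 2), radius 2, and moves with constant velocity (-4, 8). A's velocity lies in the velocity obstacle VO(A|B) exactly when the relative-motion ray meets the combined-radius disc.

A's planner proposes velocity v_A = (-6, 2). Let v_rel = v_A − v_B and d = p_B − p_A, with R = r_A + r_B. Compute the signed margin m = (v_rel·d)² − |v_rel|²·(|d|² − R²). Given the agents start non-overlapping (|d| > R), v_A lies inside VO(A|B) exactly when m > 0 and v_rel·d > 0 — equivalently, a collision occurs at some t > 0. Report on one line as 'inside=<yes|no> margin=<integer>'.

d = (17, 9),  |d|² = 370;  R = 6+2 = 8,  c = 370−8² = 306
v_rel = (-2, -6),  |v_rel|² = 40;  v_rel·d = (-2)·(17) + (-6)·(9) = -88
40·t² + 176·t + 306 = 0  ⇒  m = (-88)² − 40·306 = -4496
m = -4496 < 0,  v_rel·d = -88 < 0  ⇒  outside

inside=no margin=-4496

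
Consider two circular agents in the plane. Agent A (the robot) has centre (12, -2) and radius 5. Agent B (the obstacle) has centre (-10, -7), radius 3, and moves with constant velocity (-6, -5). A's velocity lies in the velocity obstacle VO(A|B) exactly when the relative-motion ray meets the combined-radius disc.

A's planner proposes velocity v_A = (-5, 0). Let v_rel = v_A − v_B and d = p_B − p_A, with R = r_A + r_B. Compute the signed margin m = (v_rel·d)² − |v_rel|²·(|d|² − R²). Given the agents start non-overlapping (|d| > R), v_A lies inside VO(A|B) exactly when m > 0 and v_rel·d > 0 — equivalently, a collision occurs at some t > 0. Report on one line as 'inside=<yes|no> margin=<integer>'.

d = (-22, -5),  |d|² = 509;  R = 5+3 = 8,  c = 509−8² = 445
v_rel = (1, 5),  |v_rel|² = 26;  v_rel·d = (1)·(-22) + (5)·(-5) = -47
26·t² + 94·t + 445 = 0  ⇒  m = (-47)² − 26·445 = -9361
m = -9361 < 0,  v_rel·d = -47 < 0  ⇒  outside

inside=no margin=-9361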